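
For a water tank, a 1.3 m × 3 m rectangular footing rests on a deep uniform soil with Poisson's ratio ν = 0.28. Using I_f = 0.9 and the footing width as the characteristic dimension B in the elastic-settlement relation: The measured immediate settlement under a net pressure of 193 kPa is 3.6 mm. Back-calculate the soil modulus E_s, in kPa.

S_e = q·B·(1−ν²)/E_s · I_f  ⇒  E_s = q·B·(1−ν²)·I_f / S_e.
E_s = 193 × 1.3 × 0.9216 × 0.9 / 0.0036 = 57810 kPa

E_s ≈ 57800 kPa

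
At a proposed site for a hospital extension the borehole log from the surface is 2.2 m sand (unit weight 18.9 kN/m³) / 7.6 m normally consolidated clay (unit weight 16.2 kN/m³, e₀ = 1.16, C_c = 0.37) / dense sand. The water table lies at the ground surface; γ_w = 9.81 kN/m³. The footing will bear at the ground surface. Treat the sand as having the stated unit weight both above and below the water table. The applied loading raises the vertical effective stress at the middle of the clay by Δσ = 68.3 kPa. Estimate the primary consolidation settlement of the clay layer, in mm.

S_c ≈ 528 mm

Mid-depth of clay below the ground surface: z = 2.2 + 7.6/2 = 6 m.
Total vertical stress at mid-clay: σ_v = 18.9×2.2 + 16.2×3.8 = 103.14 kPa.
Pore pressure: u = 9.81×(6 − 0) = 58.86 kPa.
Initial effective stress: σ'_0 = σ_v − u = 103.14 − 58.86 = 44.28 kPa.
Final effective stress: σ'_f = σ'_0 + Δσ = 44.28 + 68.3 = 112.58 kPa.
Normally consolidated clay, so the full stress increment lies on the virgin compression line:
S_c = C_c·H/(1+e₀)·log₁₀(σ'_f/σ'_0) = 0.37×7.6/(1+1.16)×log₁₀(112.58/44.28)
    = 1.3019 × 0.40525 = 0.5276 m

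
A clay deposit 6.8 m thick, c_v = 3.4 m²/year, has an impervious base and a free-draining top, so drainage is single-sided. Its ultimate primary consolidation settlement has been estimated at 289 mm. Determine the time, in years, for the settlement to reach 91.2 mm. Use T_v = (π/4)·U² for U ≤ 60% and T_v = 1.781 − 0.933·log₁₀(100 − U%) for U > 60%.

Drainage path length: H_d = H = 6.8 m (single drainage).
U = S(t)/S_ult = 91.2/289 = 0.3156.
U ≤ 60%: T_v = (π/4)·U² = (π/4)×0.31557² = 0.078214.
t = T_v·H_d²/c_v = 0.078214×6.8²/3.4 = 1.064 years.

t ≈ 1.06 years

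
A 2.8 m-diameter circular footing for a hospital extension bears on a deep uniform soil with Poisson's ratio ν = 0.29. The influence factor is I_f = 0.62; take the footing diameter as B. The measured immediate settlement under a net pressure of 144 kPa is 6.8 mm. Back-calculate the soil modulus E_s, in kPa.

S_e = q·B·(1−ν²)/E_s · I_f  ⇒  E_s = q·B·(1−ν²)·I_f / S_e.
E_s = 144 × 2.8 × 0.9159 × 0.62 / 0.0068 = 33670 kPa

E_s ≈ 33700 kPa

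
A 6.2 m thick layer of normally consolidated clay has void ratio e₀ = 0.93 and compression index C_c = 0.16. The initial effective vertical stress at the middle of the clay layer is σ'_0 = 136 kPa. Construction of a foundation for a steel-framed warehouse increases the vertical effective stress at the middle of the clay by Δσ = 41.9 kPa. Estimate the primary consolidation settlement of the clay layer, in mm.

Final effective stress: σ'_f = σ'_0 + Δσ = 136 + 41.9 = 177.9 kPa.
Normally consolidated clay, so the full stress increment lies on the virgin compression line:
S_c = C_c·H/(1+e₀)·log₁₀(σ'_f/σ'_0) = 0.16×6.2/(1+0.93)×log₁₀(177.9/136)
    = 0.51399 × 0.11664 = 0.05995 m

S_c ≈ 60 mm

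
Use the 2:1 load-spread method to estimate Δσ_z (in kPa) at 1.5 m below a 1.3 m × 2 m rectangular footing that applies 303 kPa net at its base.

By the 2:1 method the load spreads at 1 horizontal : 2 vertical, so at depth z the loaded area has grown by z in each plan dimension:
Δσ = qBL/((B+z)(L+z)) = 303×1.3×2/((1.3+1.5)(2+1.5)) = 80.388 kPa

Δσ_z ≈ 80.4 kPa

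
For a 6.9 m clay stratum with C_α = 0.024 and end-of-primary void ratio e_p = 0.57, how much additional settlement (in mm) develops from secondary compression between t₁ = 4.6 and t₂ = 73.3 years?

Secondary compression: S_s = C_α·H/(1+e_p)·log₁₀(t₂/t₁)
S_s = 0.024×6.9/(1+0.57)×log₁₀(73.3/4.6)
    = 0.1055 × 1.202 = 0.1268 m

S_s ≈ 127 mm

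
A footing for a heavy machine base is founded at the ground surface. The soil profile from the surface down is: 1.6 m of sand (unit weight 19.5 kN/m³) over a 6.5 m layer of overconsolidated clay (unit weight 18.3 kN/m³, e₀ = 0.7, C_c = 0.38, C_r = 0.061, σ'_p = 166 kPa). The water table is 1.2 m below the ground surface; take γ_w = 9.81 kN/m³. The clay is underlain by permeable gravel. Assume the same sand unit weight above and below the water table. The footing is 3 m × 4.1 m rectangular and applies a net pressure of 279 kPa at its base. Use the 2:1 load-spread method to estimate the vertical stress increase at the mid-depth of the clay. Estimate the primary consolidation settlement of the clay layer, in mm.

S_c ≈ 64.5 mm

Mid-depth of clay below the ground surface: z = 1.6 + 6.5/2 = 4.85 m.
Total vertical stress at mid-clay: σ_v = 19.5×1.6 + 18.3×3.25 = 90.675 kPa.
Pore pressure: u = 9.81×(4.85 − 1.2) = 35.806 kPa.
Initial effective stress: σ'_0 = σ_v − u = 90.675 − 35.806 = 54.869 kPa.
Stress increase at mid-clay by the 2:1 spreading method:
Δσ = qBL/((B+z)(L+z)) = 279×3×4.1/((3+4.85)(4.1+4.85)) = 48.845 kPa
Final effective stress: σ'_f = 54.869 + 48.845 = 103.71 kPa.
σ'_f = 103.71 ≤ σ'_p = 166 kPa, so the clay remains overconsolidated and only the recompression index applies:
S_c = C_r·H/(1+e₀)·log₁₀(σ'_f/σ'_0) = 0.061×6.5/1.7×log₁₀(103.71/54.869)
    = 0.23323 × 0.27649 = 0.06449 m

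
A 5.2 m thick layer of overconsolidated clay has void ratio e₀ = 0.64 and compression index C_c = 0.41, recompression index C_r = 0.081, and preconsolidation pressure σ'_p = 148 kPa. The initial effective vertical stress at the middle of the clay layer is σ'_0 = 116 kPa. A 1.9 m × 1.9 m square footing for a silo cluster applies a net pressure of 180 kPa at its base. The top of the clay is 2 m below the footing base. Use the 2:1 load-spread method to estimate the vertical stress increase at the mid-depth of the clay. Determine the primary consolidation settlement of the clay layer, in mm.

Mid-depth of clay below the footing base: z = 2 + 5.2/2 = 4.6 m.
Stress increase at mid-clay by the 2:1 spreading method:
Δσ = qBL/((B+z)(L+z)) = 180×1.9×1.9/((1.9+4.6)(1.9+4.6)) = 15.38 kPa
Final effective stress: σ'_f = 116 + 15.38 = 131.38 kPa.
σ'_f = 131.38 ≤ σ'_p = 148 kPa, so the clay remains overconsolidated and only the recompression index applies:
S_c = C_r·H/(1+e₀)·log₁₀(σ'_f/σ'_0) = 0.081×5.2/1.64×log₁₀(131.38/116)
    = 0.25683 × 0.054071 = 0.01389 m

S_c ≈ 13.9 mm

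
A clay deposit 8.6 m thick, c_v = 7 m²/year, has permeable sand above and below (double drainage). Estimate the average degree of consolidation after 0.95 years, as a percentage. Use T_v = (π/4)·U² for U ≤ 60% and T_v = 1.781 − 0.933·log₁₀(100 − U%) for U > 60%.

Drainage path length: H_d = H/2 = 4.3 m (double drainage).
T_v = c_v·t/H_d² = 7×0.95/4.3² = 0.35965.
T_v = 0.35965 corresponds to the U > 60% branch:
U = 1 − 10^((1.781 − T_v)/0.933)/100 = 0.6663

U ≈ 66.6 %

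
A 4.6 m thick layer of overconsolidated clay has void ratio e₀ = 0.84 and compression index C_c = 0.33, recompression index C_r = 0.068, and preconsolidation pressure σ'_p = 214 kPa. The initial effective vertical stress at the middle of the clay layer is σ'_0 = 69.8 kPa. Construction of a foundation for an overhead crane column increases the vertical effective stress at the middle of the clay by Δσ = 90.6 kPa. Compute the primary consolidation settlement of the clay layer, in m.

Final effective stress: σ'_f = 69.8 + 90.6 = 160.4 kPa.
σ'_f = 160.4 ≤ σ'_p = 214 kPa, so the clay remains overconsolidated and only the recompression index applies:
S_c = C_r·H/(1+e₀)·log₁₀(σ'_f/σ'_0) = 0.068×4.6/1.84×log₁₀(160.4/69.8)
    = 0.17 × 0.36135 = 0.06143 m

S_c ≈ 0.0614 m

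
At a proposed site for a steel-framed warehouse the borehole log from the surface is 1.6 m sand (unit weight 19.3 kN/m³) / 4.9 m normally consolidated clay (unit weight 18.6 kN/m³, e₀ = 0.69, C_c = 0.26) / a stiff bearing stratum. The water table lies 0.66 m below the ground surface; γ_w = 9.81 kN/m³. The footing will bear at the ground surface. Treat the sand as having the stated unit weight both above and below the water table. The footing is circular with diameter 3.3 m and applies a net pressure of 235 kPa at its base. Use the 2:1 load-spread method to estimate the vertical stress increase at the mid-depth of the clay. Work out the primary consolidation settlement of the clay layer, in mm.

Mid-depth of clay below the ground surface: z = 1.6 + 4.9/2 = 4.05 m.
Total vertical stress at mid-clay: σ_v = 19.3×1.6 + 18.6×2.45 = 76.45 kPa.
Pore pressure: u = 9.81×(4.05 − 0.66) = 33.256 kPa.
Initial effective stress: σ'_0 = σ_v − u = 76.45 − 33.256 = 43.194 kPa.
Stress increase at mid-clay by the 2:1 spreading method:
Δσ ≈ qD²/(D+z)² = 235×3.3²/(3.3+4.05)² = 47.372 kPa
Final effective stress: σ'_f = σ'_0 + Δσ = 43.194 + 47.372 = 90.566 kPa.
Normally consolidated clay, so the full stress increment lies on the virgin compression line:
S_c = C_c·H/(1+e₀)·log₁₀(σ'_f/σ'_0) = 0.26×4.9/(1+0.69)×log₁₀(90.566/43.194)
    = 0.75385 × 0.32154 = 0.2424 m

S_c ≈ 242 mm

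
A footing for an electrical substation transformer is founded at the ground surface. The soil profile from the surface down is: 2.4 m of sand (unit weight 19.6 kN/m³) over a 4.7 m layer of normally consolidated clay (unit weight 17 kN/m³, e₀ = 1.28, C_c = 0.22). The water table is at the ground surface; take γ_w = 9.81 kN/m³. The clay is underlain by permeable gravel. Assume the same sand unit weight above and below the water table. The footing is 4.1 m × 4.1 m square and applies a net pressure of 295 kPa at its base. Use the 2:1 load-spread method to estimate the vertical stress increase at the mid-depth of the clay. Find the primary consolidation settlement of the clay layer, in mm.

Mid-depth of clay below the ground surface: z = 2.4 + 4.7/2 = 4.75 m.
Total vertical stress at mid-clay: σ_v = 19.6×2.4 + 17×2.35 = 86.99 kPa.
Pore pressure: u = 9.81×(4.75 − 0) = 46.598 kPa.
Initial effective stress: σ'_0 = σ_v − u = 86.99 − 46.598 = 40.392 kPa.
Stress increase at mid-clay by the 2:1 spreading method:
Δσ = qBL/((B+z)(L+z)) = 295×4.1×4.1/((4.1+4.75)(4.1+4.75)) = 63.315 kPa
Final effective stress: σ'_f = σ'_0 + Δσ = 40.392 + 63.315 = 103.71 kPa.
Normally consolidated clay, so the full stress increment lies on the virgin compression line:
S_c = C_c·H/(1+e₀)·log₁₀(σ'_f/σ'_0) = 0.22×4.7/(1+1.28)×log₁₀(103.71/40.392)
    = 0.45351 × 0.40953 = 0.1857 m

S_c ≈ 186 mm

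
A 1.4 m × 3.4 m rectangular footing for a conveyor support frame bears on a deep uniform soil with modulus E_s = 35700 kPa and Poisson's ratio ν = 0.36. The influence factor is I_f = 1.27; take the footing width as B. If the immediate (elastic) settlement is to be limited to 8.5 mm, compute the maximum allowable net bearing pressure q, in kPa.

S_e = q·B·(1−ν²)/E_s · I_f  ⇒  q = S_e·E_s / (B·(1−ν²)·I_f).
q = 0.0085 × 35700 / (1.4 × 0.8704 × 1.27) = 196.1 kPa

q ≈ 196 kPa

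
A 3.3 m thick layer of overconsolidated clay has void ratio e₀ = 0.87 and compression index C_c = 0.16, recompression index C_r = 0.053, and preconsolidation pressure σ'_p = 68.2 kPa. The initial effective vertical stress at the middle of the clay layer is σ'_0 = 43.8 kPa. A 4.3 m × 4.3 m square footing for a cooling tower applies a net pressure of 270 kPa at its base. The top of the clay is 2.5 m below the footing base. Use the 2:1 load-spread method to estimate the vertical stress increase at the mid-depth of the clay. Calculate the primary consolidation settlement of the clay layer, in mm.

Mid-depth of clay below the footing base: z = 2.5 + 3.3/2 = 4.15 m.
Stress increase at mid-clay by the 2:1 spreading method:
Δσ = qBL/((B+z)(L+z)) = 270×4.3×4.3/((4.3+4.15)(4.3+4.15)) = 69.918 kPa
Final effective stress: σ'_f = 43.8 + 69.918 = 113.72 kPa.
σ'_f = 113.72 > σ'_p = 68.2 kPa, so the stress path crosses the preconsolidation pressure — recompression up to σ'_p, then virgin compression beyond:
S_c = H/(1+e₀)·[C_r·log₁₀(σ'_p/σ'_0) + C_c·log₁₀(σ'_f/σ'_p)]
    = 3.3/1.87 × [0.053×log₁₀(68.2/43.8) + 0.16×log₁₀(113.72/68.2)]
    = 1.7647 × [0.010192 + 0.035528] = 0.08068 m

S_c ≈ 80.7 mm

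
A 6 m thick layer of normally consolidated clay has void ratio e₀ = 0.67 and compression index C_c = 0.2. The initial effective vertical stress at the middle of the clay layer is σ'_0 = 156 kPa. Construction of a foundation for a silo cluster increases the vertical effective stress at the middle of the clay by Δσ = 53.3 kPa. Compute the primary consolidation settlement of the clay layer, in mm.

S_c ≈ 91.7 mm

Final effective stress: σ'_f = σ'_0 + Δσ = 156 + 53.3 = 209.3 kPa.
Normally consolidated clay, so the full stress increment lies on the virgin compression line:
S_c = C_c·H/(1+e₀)·log₁₀(σ'_f/σ'_0) = 0.2×6/(1+0.67)×log₁₀(209.3/156)
    = 0.71856 × 0.12764 = 0.09172 m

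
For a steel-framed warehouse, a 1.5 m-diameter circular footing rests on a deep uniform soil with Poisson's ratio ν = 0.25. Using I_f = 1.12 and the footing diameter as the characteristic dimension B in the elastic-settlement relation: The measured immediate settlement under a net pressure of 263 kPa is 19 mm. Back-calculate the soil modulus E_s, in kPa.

S_e = q·B·(1−ν²)/E_s · I_f  ⇒  E_s = q·B·(1−ν²)·I_f / S_e.
E_s = 263 × 1.5 × 0.9375 × 1.12 / 0.019 = 21800 kPa

E_s ≈ 21800 kPa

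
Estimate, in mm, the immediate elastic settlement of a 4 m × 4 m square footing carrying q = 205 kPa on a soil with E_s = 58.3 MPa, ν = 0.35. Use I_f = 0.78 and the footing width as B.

Immediate (elastic) settlement: S_e = q·B·(1−ν²)/E_s · I_f.
E_s = 58.3 MPa = 58300 kPa.
S_e = 205 × 4 × (1 − 0.35²) / 58300 × 0.78
    = 205 × 4 × 0.8775 / 58300 × 0.78
    = 0.009627 m = 9.627 mm

S_e ≈ 9.63 mm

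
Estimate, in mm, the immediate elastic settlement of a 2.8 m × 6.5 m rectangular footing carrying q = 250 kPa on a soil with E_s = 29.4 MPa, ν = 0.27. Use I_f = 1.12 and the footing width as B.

S_e ≈ 24.7 mm

Immediate (elastic) settlement: S_e = q·B·(1−ν²)/E_s · I_f.
E_s = 29.4 MPa = 29400 kPa.
S_e = 250 × 2.8 × (1 − 0.27²) / 29400 × 1.12
    = 250 × 2.8 × 0.9271 / 29400 × 1.12
    = 0.02472 m = 24.72 mm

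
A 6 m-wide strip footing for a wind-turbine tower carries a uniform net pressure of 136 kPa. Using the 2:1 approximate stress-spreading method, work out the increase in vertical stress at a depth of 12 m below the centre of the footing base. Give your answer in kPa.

By the 2:1 method the load spreads at 1 horizontal : 2 vertical, so at depth z the loaded area has grown by z in each plan dimension:
Δσ = qB/(B+z) = 136×6/(6+12) = 45.333 kPa

Δσ_z ≈ 45.3 kPa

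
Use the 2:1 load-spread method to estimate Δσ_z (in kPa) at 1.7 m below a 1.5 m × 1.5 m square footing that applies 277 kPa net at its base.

By the 2:1 method the load spreads at 1 horizontal : 2 vertical, so at depth z the loaded area has grown by z in each plan dimension:
Δσ = qBL/((B+z)(L+z)) = 277×1.5×1.5/((1.5+1.7)(1.5+1.7)) = 60.864 kPa

Δσ_z ≈ 60.9 kPa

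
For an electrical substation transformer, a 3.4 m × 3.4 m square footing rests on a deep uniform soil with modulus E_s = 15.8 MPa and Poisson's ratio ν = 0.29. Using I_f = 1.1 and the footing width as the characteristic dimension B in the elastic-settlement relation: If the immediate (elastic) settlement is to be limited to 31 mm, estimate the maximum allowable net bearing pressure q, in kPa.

q ≈ 143 kPa

E_s = 15.8 MPa = 15800 kPa.
S_e = q·B·(1−ν²)/E_s · I_f  ⇒  q = S_e·E_s / (B·(1−ν²)·I_f).
q = 0.031 × 15800 / (3.4 × 0.9159 × 1.1) = 143 kPa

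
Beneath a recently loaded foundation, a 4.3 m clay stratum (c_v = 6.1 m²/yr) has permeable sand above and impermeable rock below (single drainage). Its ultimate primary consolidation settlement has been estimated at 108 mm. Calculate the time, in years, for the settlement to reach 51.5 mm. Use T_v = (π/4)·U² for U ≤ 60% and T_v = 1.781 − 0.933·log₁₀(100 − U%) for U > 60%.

Drainage path length: H_d = H = 4.3 m (single drainage).
U = S(t)/S_ult = 51.5/108 = 0.4769.
U ≤ 60%: T_v = (π/4)·U² = (π/4)×0.47685² = 0.17859.
t = T_v·H_d²/c_v = 0.17859×4.3²/6.1 = 0.5413 years.

t ≈ 0.541 years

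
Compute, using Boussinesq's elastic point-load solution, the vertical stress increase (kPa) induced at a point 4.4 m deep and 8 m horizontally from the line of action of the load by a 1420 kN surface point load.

Boussinesq vertical stress below a point load on an elastic half-space:
Δσ_z = 3P/(2πz²) · [1 + (r/z)²]^(−5/2)
r/z = 8/4.4 = 1.8182; [1+(r/z)²]^(−5/2) = 0.025994.
Δσ_z = 3×1420/(2π×4.4²) × 0.025994 = 35.021 × 0.025994 = 0.9103 kPa

Δσ_z ≈ 0.91 kPa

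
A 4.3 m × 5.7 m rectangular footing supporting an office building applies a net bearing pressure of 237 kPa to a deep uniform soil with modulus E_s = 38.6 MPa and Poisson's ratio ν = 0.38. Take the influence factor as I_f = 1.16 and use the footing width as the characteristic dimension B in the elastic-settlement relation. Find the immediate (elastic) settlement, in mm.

Immediate (elastic) settlement: S_e = q·B·(1−ν²)/E_s · I_f.
E_s = 38.6 MPa = 38600 kPa.
S_e = 237 × 4.3 × (1 − 0.38²) / 38600 × 1.16
    = 237 × 4.3 × 0.8556 / 38600 × 1.16
    = 0.0262 m = 26.2 mm

S_e ≈ 26.2 mm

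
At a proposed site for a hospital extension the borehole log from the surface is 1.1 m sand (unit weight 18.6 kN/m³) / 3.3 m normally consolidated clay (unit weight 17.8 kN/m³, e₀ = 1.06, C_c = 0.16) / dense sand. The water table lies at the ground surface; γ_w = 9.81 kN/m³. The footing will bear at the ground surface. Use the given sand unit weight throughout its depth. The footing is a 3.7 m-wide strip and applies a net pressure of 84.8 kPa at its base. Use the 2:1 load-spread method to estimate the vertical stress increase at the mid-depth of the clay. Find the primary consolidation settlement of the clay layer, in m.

Mid-depth of clay below the ground surface: z = 1.1 + 3.3/2 = 2.75 m.
Total vertical stress at mid-clay: σ_v = 18.6×1.1 + 17.8×1.65 = 49.83 kPa.
Pore pressure: u = 9.81×(2.75 − 0) = 26.978 kPa.
Initial effective stress: σ'_0 = σ_v − u = 49.83 − 26.978 = 22.852 kPa.
Stress increase at mid-clay by the 2:1 spreading method:
Δσ = qB/(B+z) = 84.8×3.7/(3.7+2.75) = 48.645 kPa
Final effective stress: σ'_f = σ'_0 + Δσ = 22.852 + 48.645 = 71.497 kPa.
Normally consolidated clay, so the full stress increment lies on the virgin compression line:
S_c = C_c·H/(1+e₀)·log₁₀(σ'_f/σ'_0) = 0.16×3.3/(1+1.06)×log₁₀(71.497/22.852)
    = 0.25631 × 0.49536 = 0.127 m

S_c ≈ 0.127 m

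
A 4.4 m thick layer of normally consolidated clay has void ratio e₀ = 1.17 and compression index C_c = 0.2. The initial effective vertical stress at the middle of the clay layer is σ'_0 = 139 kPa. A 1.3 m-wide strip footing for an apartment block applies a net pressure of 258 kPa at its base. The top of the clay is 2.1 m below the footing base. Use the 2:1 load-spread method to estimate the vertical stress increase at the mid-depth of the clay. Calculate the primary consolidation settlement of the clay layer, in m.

Mid-depth of clay below the footing base: z = 2.1 + 4.4/2 = 4.3 m.
Stress increase at mid-clay by the 2:1 spreading method:
Δσ = qB/(B+z) = 258×1.3/(1.3+4.3) = 59.893 kPa
Final effective stress: σ'_f = σ'_0 + Δσ = 139 + 59.893 = 198.89 kPa.
Normally consolidated clay, so the full stress increment lies on the virgin compression line:
S_c = C_c·H/(1+e₀)·log₁₀(σ'_f/σ'_0) = 0.2×4.4/(1+1.17)×log₁₀(198.89/139)
    = 0.40553 × 0.1556 = 0.0631 m

S_c ≈ 0.0631 m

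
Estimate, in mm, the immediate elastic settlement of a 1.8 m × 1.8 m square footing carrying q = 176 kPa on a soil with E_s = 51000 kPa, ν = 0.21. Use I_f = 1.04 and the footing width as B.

S_e ≈ 6.18 mm

Immediate (elastic) settlement: S_e = q·B·(1−ν²)/E_s · I_f.
S_e = 176 × 1.8 × (1 − 0.21²) / 51000 × 1.04
    = 176 × 1.8 × 0.9559 / 51000 × 1.04
    = 0.006175 m = 6.175 mm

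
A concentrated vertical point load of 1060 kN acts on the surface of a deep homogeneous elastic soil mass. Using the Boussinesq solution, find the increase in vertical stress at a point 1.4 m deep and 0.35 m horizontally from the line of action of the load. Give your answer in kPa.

Boussinesq vertical stress below a point load on an elastic half-space:
Δσ_z = 3P/(2πz²) · [1 + (r/z)²]^(−5/2)
r/z = 0.35/1.4 = 0.25; [1+(r/z)²]^(−5/2) = 0.85936.
Δσ_z = 3×1060/(2π×1.4²) × 0.85936 = 258.22 × 0.85936 = 221.9 kPa

Δσ_z ≈ 222 kPa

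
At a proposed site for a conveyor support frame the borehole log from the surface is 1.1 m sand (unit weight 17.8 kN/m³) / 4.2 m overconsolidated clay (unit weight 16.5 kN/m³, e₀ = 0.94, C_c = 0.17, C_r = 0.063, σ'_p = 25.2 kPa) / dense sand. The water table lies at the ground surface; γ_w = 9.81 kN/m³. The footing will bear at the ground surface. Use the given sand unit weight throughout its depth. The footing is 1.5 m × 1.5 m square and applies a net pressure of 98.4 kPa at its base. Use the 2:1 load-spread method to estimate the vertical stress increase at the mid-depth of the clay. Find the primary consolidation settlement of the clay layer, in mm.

Mid-depth of clay below the ground surface: z = 1.1 + 4.2/2 = 3.2 m.
Total vertical stress at mid-clay: σ_v = 17.8×1.1 + 16.5×2.1 = 54.23 kPa.
Pore pressure: u = 9.81×(3.2 − 0) = 31.392 kPa.
Initial effective stress: σ'_0 = σ_v − u = 54.23 − 31.392 = 22.838 kPa.
Stress increase at mid-clay by the 2:1 spreading method:
Δσ = qBL/((B+z)(L+z)) = 98.4×1.5×1.5/((1.5+3.2)(1.5+3.2)) = 10.023 kPa
Final effective stress: σ'_f = 22.838 + 10.023 = 32.861 kPa.
σ'_f = 32.861 > σ'_p = 25.2 kPa, so the stress path crosses the preconsolidation pressure — recompression up to σ'_p, then virgin compression beyond:
S_c = H/(1+e₀)·[C_r·log₁₀(σ'_p/σ'_0) + C_c·log₁₀(σ'_f/σ'_p)]
    = 4.2/1.94 × [0.063×log₁₀(25.2/22.838) + 0.17×log₁₀(32.861/25.2)]
    = 2.1649 × [0.0026928 + 0.019598] = 0.04826 m

S_c ≈ 48.3 mm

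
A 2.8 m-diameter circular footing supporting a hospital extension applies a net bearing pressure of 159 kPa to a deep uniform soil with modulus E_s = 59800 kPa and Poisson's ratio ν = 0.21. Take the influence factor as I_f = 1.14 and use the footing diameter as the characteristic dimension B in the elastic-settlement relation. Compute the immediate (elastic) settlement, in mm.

S_e ≈ 8.11 mm

Immediate (elastic) settlement: S_e = q·B·(1−ν²)/E_s · I_f.
S_e = 159 × 2.8 × (1 − 0.21²) / 59800 × 1.14
    = 159 × 2.8 × 0.9559 / 59800 × 1.14
    = 0.008113 m = 8.113 mm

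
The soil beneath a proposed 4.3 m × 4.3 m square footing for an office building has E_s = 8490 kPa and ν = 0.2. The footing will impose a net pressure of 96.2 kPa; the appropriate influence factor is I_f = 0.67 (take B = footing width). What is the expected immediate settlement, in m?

S_e ≈ 0.0313 m

Immediate (elastic) settlement: S_e = q·B·(1−ν²)/E_s · I_f.
S_e = 96.2 × 4.3 × (1 − 0.2²) / 8490 × 0.67
    = 96.2 × 4.3 × 0.96 / 8490 × 0.67
    = 0.03134 m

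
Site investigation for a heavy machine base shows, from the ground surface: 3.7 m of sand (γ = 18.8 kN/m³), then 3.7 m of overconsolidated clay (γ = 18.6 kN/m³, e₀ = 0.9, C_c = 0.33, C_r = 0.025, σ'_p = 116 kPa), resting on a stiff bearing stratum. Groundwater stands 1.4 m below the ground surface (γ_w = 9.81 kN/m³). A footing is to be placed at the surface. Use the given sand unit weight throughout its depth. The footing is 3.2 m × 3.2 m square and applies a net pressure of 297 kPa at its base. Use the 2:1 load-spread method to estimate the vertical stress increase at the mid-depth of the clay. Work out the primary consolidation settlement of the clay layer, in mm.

S_c ≈ 10.3 mm

Mid-depth of clay below the ground surface: z = 3.7 + 3.7/2 = 5.55 m.
Total vertical stress at mid-clay: σ_v = 18.8×3.7 + 18.6×1.85 = 103.97 kPa.
Pore pressure: u = 9.81×(5.55 − 1.4) = 40.712 kPa.
Initial effective stress: σ'_0 = σ_v − u = 103.97 − 40.712 = 63.258 kPa.
Stress increase at mid-clay by the 2:1 spreading method:
Δσ = qBL/((B+z)(L+z)) = 297×3.2×3.2/((3.2+5.55)(3.2+5.55)) = 39.723 kPa
Final effective stress: σ'_f = 63.258 + 39.723 = 102.98 kPa.
σ'_f = 102.98 ≤ σ'_p = 116 kPa, so the clay remains overconsolidated and only the recompression index applies:
S_c = C_r·H/(1+e₀)·log₁₀(σ'_f/σ'_0) = 0.025×3.7/1.9×log₁₀(102.98/63.258)
    = 0.048685 × 0.21164 = 0.0103 m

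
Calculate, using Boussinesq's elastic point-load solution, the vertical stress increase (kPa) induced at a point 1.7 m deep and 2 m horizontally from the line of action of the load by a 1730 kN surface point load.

Boussinesq vertical stress below a point load on an elastic half-space:
Δσ_z = 3P/(2πz²) · [1 + (r/z)²]^(−5/2)
r/z = 2/1.7 = 1.1765; [1+(r/z)²]^(−5/2) = 0.11395.
Δσ_z = 3×1730/(2π×1.7²) × 0.11395 = 285.82 × 0.11395 = 32.57 kPa

Δσ_z ≈ 32.6 kPa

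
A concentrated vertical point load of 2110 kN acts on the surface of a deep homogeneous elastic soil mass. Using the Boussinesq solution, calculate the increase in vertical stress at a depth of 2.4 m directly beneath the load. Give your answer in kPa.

Boussinesq vertical stress below a point load on an elastic half-space:
Δσ_z = 3P/(2πz²) · [1 + (r/z)²]^(−5/2)
r/z = 0/2.4 = 0; [1+(r/z)²]^(−5/2) = 1.
Δσ_z = 3×2110/(2π×2.4²) × 1 = 174.9 × 1 = 174.9 kPa

Δσ_z ≈ 175 kPa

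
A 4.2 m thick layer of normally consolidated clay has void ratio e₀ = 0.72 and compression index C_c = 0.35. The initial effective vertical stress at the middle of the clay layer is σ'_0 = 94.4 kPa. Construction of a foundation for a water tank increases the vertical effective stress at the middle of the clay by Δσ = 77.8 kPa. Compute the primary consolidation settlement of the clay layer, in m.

S_c ≈ 0.223 m

Final effective stress: σ'_f = σ'_0 + Δσ = 94.4 + 77.8 = 172.2 kPa.
Normally consolidated clay, so the full stress increment lies on the virgin compression line:
S_c = C_c·H/(1+e₀)·log₁₀(σ'_f/σ'_0) = 0.35×4.2/(1+0.72)×log₁₀(172.2/94.4)
    = 0.85465 × 0.26106 = 0.2231 m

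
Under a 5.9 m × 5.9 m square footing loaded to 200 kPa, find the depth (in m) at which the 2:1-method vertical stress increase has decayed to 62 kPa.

z ≈ 4.7 m

2:1 spreading — at depth z the loaded area has grown by z in each plan dimension:
qB²/(B+z)² = Δσ_z ⇒ z = B(√(q/Δσ_z) − 1) = 5.9×(√(200/62) − 1) = 4.697 m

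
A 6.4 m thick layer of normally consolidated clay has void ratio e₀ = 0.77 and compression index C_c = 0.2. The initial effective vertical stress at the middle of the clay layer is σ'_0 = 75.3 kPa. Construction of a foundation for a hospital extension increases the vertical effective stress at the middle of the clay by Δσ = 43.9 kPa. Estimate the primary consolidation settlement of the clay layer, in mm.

Final effective stress: σ'_f = σ'_0 + Δσ = 75.3 + 43.9 = 119.2 kPa.
Normally consolidated clay, so the full stress increment lies on the virgin compression line:
S_c = C_c·H/(1+e₀)·log₁₀(σ'_f/σ'_0) = 0.2×6.4/(1+0.77)×log₁₀(119.2/75.3)
    = 0.72316 × 0.19948 = 0.1443 m

S_c ≈ 144 mm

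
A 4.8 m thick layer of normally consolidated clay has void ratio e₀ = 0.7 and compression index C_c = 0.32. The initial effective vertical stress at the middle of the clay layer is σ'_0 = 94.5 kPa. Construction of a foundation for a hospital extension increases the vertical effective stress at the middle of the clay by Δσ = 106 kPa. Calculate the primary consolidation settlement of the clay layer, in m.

Final effective stress: σ'_f = σ'_0 + Δσ = 94.5 + 106 = 200.5 kPa.
Normally consolidated clay, so the full stress increment lies on the virgin compression line:
S_c = C_c·H/(1+e₀)·log₁₀(σ'_f/σ'_0) = 0.32×4.8/(1+0.7)×log₁₀(200.5/94.5)
    = 0.90353 × 0.32668 = 0.2952 m

S_c ≈ 0.295 m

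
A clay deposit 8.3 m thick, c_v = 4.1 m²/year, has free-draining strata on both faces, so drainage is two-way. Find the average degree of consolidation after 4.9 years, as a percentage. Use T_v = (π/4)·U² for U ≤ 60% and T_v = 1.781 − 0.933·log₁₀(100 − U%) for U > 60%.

U ≈ 95.4 %

Drainage path length: H_d = H/2 = 4.15 m (double drainage).
T_v = c_v·t/H_d² = 4.1×4.9/4.15² = 1.1665.
T_v = 1.1665 corresponds to the U > 60% branch:
U = 1 − 10^((1.781 − T_v)/0.933)/100 = 0.9544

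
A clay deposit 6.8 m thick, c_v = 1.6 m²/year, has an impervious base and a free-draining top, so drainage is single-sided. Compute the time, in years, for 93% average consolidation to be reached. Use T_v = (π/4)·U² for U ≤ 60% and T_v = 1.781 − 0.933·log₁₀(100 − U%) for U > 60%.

Drainage path length: H_d = H = 6.8 m (single drainage).
U > 60%: T_v = 1.781 − 0.933·log₁₀(100 − 93) = 0.99252.
t = T_v·H_d²/c_v = 0.99252×6.8²/1.6 = 28.68 years.

t ≈ 28.7 years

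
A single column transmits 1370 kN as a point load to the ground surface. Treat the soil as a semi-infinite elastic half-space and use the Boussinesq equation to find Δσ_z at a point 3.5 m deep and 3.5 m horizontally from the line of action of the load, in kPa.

Δσ_z ≈ 9.44 kPa

Boussinesq vertical stress below a point load on an elastic half-space:
Δσ_z = 3P/(2πz²) · [1 + (r/z)²]^(−5/2)
r/z = 3.5/3.5 = 1; [1+(r/z)²]^(−5/2) = 0.17678.
Δσ_z = 3×1370/(2π×3.5²) × 0.17678 = 53.398 × 0.17678 = 9.44 kPa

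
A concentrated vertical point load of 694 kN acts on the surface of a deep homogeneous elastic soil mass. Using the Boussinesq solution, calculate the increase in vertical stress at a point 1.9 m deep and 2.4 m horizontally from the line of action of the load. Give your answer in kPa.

Boussinesq vertical stress below a point load on an elastic half-space:
Δσ_z = 3P/(2πz²) · [1 + (r/z)²]^(−5/2)
r/z = 2.4/1.9 = 1.2632; [1+(r/z)²]^(−5/2) = 0.092134.
Δσ_z = 3×694/(2π×1.9²) × 0.092134 = 91.79 × 0.092134 = 8.457 kPa

Δσ_z ≈ 8.46 kPa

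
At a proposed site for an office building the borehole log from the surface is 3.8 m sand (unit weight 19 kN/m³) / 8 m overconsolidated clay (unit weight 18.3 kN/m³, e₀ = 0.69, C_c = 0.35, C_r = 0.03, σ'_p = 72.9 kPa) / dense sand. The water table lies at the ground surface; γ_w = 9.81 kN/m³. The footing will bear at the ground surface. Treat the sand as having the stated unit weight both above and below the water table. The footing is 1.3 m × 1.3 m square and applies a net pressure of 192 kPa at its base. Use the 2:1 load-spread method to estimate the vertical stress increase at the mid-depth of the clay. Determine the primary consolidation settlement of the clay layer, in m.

S_c ≈ 0.00341 m

Mid-depth of clay below the ground surface: z = 3.8 + 8/2 = 7.8 m.
Total vertical stress at mid-clay: σ_v = 19×3.8 + 18.3×4 = 145.4 kPa.
Pore pressure: u = 9.81×(7.8 − 0) = 76.518 kPa.
Initial effective stress: σ'_0 = σ_v − u = 145.4 − 76.518 = 68.882 kPa.
Stress increase at mid-clay by the 2:1 spreading method:
Δσ = qBL/((B+z)(L+z)) = 192×1.3×1.3/((1.3+7.8)(1.3+7.8)) = 3.9184 kPa
Final effective stress: σ'_f = 68.882 + 3.9184 = 72.8 kPa.
σ'_f = 72.8 ≤ σ'_p = 72.9 kPa, so the clay remains overconsolidated and only the recompression index applies:
S_c = C_r·H/(1+e₀)·log₁₀(σ'_f/σ'_0) = 0.03×8/1.69×log₁₀(72.8/68.882)
    = 0.14201 × 0.024026 = 0.003412 m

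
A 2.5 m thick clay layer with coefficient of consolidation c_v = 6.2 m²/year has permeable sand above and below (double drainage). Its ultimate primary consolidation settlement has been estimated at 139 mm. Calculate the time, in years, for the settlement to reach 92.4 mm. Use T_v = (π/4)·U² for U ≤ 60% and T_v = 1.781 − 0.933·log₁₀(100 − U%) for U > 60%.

Drainage path length: H_d = H/2 = 1.25 m (double drainage).
U = S(t)/S_ult = 92.4/139 = 0.6647.
U > 60%: T_v = 1.781 − 0.933·log₁₀(100 − 66.475) = 0.35783.
t = T_v·H_d²/c_v = 0.35783×1.25²/6.2 = 0.09018 years.

t ≈ 0.0902 years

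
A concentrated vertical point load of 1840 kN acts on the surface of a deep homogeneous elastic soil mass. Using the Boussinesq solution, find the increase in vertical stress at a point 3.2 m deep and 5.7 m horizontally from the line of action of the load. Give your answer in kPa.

Δσ_z ≈ 2.41 kPa

Boussinesq vertical stress below a point load on an elastic half-space:
Δσ_z = 3P/(2πz²) · [1 + (r/z)²]^(−5/2)
r/z = 5.7/3.2 = 1.7812; [1+(r/z)²]^(−5/2) = 0.028114.
Δσ_z = 3×1840/(2π×3.2²) × 0.028114 = 85.794 × 0.028114 = 2.412 kPa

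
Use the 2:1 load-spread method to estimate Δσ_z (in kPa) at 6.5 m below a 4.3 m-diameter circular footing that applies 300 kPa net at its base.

By the 2:1 method the load spreads at 1 horizontal : 2 vertical, so at depth z the loaded area has grown by z in each plan dimension:
Δσ ≈ qD²/(D+z)² = 300×4.3²/(4.3+6.5)² = 47.557 kPa

Δσ_z ≈ 47.6 kPa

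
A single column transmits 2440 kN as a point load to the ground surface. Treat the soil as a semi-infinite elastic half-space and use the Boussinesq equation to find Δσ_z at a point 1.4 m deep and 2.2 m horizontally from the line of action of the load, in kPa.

Boussinesq vertical stress below a point load on an elastic half-space:
Δσ_z = 3P/(2πz²) · [1 + (r/z)²]^(−5/2)
r/z = 2.2/1.4 = 1.5714; [1+(r/z)²]^(−5/2) = 0.044603.
Δσ_z = 3×2440/(2π×1.4²) × 0.044603 = 594.39 × 0.044603 = 26.51 kPa

Δσ_z ≈ 26.5 kPa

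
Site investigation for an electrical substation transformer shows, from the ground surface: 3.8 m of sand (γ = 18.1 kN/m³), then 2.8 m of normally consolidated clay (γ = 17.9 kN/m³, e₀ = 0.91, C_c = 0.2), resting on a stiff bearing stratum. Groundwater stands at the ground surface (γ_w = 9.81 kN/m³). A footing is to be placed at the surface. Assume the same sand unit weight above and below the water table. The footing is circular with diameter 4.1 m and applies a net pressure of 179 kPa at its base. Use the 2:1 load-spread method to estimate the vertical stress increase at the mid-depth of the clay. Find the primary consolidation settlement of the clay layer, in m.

S_c ≈ 0.0757 m

Mid-depth of clay below the ground surface: z = 3.8 + 2.8/2 = 5.2 m.
Total vertical stress at mid-clay: σ_v = 18.1×3.8 + 17.9×1.4 = 93.84 kPa.
Pore pressure: u = 9.81×(5.2 − 0) = 51.012 kPa.
Initial effective stress: σ'_0 = σ_v − u = 93.84 − 51.012 = 42.828 kPa.
Stress increase at mid-clay by the 2:1 spreading method:
Δσ ≈ qD²/(D+z)² = 179×4.1²/(4.1+5.2)² = 34.79 kPa
Final effective stress: σ'_f = σ'_0 + Δσ = 42.828 + 34.79 = 77.618 kPa.
Normally consolidated clay, so the full stress increment lies on the virgin compression line:
S_c = C_c·H/(1+e₀)·log₁₀(σ'_f/σ'_0) = 0.2×2.8/(1+0.91)×log₁₀(77.618/42.828)
    = 0.29319 × 0.25823 = 0.07571 m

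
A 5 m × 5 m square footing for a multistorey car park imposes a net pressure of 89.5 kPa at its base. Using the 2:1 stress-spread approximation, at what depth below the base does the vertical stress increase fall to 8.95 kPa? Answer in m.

z ≈ 10.8 m

2:1 spreading — at depth z the loaded area has grown by z in each plan dimension:
qB²/(B+z)² = Δσ_z ⇒ z = B(√(q/Δσ_z) − 1) = 5×(√(89.5/8.95) − 1) = 10.81 m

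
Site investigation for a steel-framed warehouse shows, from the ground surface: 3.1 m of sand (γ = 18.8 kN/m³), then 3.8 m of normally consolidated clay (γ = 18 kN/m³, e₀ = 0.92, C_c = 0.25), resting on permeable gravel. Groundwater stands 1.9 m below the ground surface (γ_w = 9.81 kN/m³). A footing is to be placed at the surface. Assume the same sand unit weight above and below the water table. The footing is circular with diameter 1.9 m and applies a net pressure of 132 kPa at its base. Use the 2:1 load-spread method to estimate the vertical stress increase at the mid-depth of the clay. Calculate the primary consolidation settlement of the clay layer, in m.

Mid-depth of clay below the ground surface: z = 3.1 + 3.8/2 = 5 m.
Total vertical stress at mid-clay: σ_v = 18.8×3.1 + 18×1.9 = 92.48 kPa.
Pore pressure: u = 9.81×(5 − 1.9) = 30.411 kPa.
Initial effective stress: σ'_0 = σ_v − u = 92.48 − 30.411 = 62.069 kPa.
Stress increase at mid-clay by the 2:1 spreading method:
Δσ ≈ qD²/(D+z)² = 132×1.9²/(1.9+5)² = 10.009 kPa
Final effective stress: σ'_f = σ'_0 + Δσ = 62.069 + 10.009 = 72.078 kPa.
Normally consolidated clay, so the full stress increment lies on the virgin compression line:
S_c = C_c·H/(1+e₀)·log₁₀(σ'_f/σ'_0) = 0.25×3.8/(1+0.92)×log₁₀(72.078/62.069)
    = 0.49479 × 0.064928 = 0.03213 m

S_c ≈ 0.0321 m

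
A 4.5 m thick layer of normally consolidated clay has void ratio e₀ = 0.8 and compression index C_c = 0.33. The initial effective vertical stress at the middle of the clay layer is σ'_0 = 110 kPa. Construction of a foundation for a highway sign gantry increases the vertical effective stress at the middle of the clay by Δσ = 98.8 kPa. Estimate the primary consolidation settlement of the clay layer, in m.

S_c ≈ 0.23 m

Final effective stress: σ'_f = σ'_0 + Δσ = 110 + 98.8 = 208.8 kPa.
Normally consolidated clay, so the full stress increment lies on the virgin compression line:
S_c = C_c·H/(1+e₀)·log₁₀(σ'_f/σ'_0) = 0.33×4.5/(1+0.8)×log₁₀(208.8/110)
    = 0.825 × 0.27834 = 0.2296 m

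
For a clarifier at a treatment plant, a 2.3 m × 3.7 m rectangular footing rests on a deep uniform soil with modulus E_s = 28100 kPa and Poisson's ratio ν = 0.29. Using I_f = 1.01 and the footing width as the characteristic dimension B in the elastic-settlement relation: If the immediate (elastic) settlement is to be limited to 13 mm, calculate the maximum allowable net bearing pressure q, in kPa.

q ≈ 172 kPa

S_e = q·B·(1−ν²)/E_s · I_f  ⇒  q = S_e·E_s / (B·(1−ν²)·I_f).
q = 0.013 × 28100 / (2.3 × 0.9159 × 1.01) = 171.7 kPa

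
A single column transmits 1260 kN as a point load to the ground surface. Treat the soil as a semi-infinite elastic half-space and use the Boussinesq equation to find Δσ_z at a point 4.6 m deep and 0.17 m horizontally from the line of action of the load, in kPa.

Δσ_z ≈ 28.3 kPa

Boussinesq vertical stress below a point load on an elastic half-space:
Δσ_z = 3P/(2πz²) · [1 + (r/z)²]^(−5/2)
r/z = 0.17/4.6 = 0.036957; [1+(r/z)²]^(−5/2) = 0.99659.
Δσ_z = 3×1260/(2π×4.6²) × 0.99659 = 28.431 × 0.99659 = 28.33 kPa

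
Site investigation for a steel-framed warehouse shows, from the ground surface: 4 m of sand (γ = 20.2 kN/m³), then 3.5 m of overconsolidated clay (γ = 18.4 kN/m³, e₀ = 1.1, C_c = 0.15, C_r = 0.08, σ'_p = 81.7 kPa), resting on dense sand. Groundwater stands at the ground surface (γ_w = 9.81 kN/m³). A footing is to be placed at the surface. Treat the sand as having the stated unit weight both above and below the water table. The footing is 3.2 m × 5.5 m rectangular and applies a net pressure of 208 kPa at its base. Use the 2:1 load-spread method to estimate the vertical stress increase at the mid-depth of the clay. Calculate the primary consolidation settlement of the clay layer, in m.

S_c ≈ 0.0353 m

Mid-depth of clay below the ground surface: z = 4 + 3.5/2 = 5.75 m.
Total vertical stress at mid-clay: σ_v = 20.2×4 + 18.4×1.75 = 113 kPa.
Pore pressure: u = 9.81×(5.75 − 0) = 56.408 kPa.
Initial effective stress: σ'_0 = σ_v − u = 113 − 56.408 = 56.592 kPa.
Stress increase at mid-clay by the 2:1 spreading method:
Δσ = qBL/((B+z)(L+z)) = 208×3.2×5.5/((3.2+5.75)(5.5+5.75)) = 36.358 kPa
Final effective stress: σ'_f = 56.592 + 36.358 = 92.95 kPa.
σ'_f = 92.95 > σ'_p = 81.7 kPa, so the stress path crosses the preconsolidation pressure — recompression up to σ'_p, then virgin compression beyond:
S_c = H/(1+e₀)·[C_r·log₁₀(σ'_p/σ'_0) + C_c·log₁₀(σ'_f/σ'_p)]
    = 3.5/2.1 × [0.08×log₁₀(81.7/56.592) + 0.15×log₁₀(92.95/81.7)]
    = 1.6667 × [0.012757 + 0.0084041] = 0.03527 m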